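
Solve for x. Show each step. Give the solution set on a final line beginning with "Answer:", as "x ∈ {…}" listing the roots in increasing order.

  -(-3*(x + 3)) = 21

Step 1. [-(-3*(x + 3)) = 21] flip signs both sides ⇒ neg: -3*(x + 3) = -21.
Step 2. [-3*(x + 3) = -21] -3 out front; divide by -3, so div: x + 3 = 7.
Step 3. [x + 3 = 7] +3 is outermost — subtract 3 both sides, so sub: x = 4.

Answer: x ∈ {4}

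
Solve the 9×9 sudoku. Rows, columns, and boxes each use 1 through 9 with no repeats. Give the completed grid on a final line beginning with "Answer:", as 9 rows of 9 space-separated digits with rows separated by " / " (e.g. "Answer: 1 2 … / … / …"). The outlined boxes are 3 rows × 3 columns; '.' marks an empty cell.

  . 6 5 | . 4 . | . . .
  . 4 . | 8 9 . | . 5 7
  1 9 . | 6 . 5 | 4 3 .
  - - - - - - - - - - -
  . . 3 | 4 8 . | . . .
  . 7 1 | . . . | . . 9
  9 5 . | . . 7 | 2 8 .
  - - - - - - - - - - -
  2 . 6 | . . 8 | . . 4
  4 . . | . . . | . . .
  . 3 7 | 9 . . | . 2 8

Step 1. [r7c2∈{1}] r7c2 is down to just 1 ⇒ r7c2=1.
Step 2. [r2c7∈{1,6}] in row 2, 6 fits only at r2c7, so r2c7=6.
Step 3. [r2c6∈{1,2,3}] in row 2, 1 fits only at r2c6, so r2c6=1.
Step 4. [r4c1∈{6}] nothing but 6 survives at r4c1. So r4c1=6.
Step 5. [r3c5∈{2,7}] 7 has one home in row 3: r3c5, so r3c5=7.
Step 6. [r3c3∈{2,8}] in row 3, 8 fits only at r3c3, so r3c3=8.
Step 7. [r9c1∈{5}] r9c1 is down to just 5, so r9c1=5.
Step 8. [r9c7∈{1}] r9c7 is down to just 1 ⇒ r9c7=1.
Step 9. [r9c5∈{6}] nothing but 6 survives at r9c5, so r9c5=6.
Step 10. [r6c9∈{1,3,6}] in row 6, 6 fits only at r6c9 ⇒ r6c9=6.
Step 11. [r8c9∈{3,5}] col 9 places 3 nowhere but r8c9 ⇒ r8c9=3.
Step 12. [r8c6∈{2}] r8c6 has the single candidate 2 ⇒ r8c6=2.
Step 13. [r5c7∈{3,5}] col 7 places 3 nowhere but r5c7. So r5c7=3.
Step 14. [r1c4∈{2,3}] r1c4 is the only open cell in box 2 admitting 2 ⇒ r1c4=2.
Step 15. [r5c4∈{5}] r5c4's peers cover all but 5, so r5c4=5.
Step 16. [r8c3∈{9}] nothing but 9 survives at r8c3. So r8c3=9.
Step 17. [r1c9∈{1}] r1c9 is down to just 1 ⇒ r1c9=1.
Step 18. [r1c8∈{9}] nothing but 9 survives at r1c8. So r1c8=9.
Step 19. [r7c8∈{7}] only 7 remains possible at r7c8, so r7c8=7.
Step 20. [r8c7∈{5}] r8c7 is down to just 5. So r8c7=5.
Step 21. [r8c5∈{1}] r8c5 has the single candidate 1 ⇒ r8c5=1.
Step 22. [r6c5∈{3}] only 3 remains possible at r6c5. So r6c5=3.
Step 23. [r1c6∈{3}] r1c6's peers cover all but 3. So r1c6=3.
Step 24. [r7c5∈{5}] nothing but 5 survives at r7c5, so r7c5=5.
Step 25. [r1c7∈{8}] only 8 remains possible at r1c7 ⇒ r1c7=8.
Step 26. [r5c6∈{6}] r5c6 is down to just 6, so r5c6=6.
Step 27. [r2c3∈{2}] only 2 remains possible at r2c3. So r2c3=2.
Step 28. [r5c1∈{8}] nothing but 8 survives at r5c1. So r5c1=8.
Step 29. [r6c4∈{1}] nothing but 1 survives at r6c4, so r6c4=1.
Step 30. [r6c3∈{4}] only 4 remains possible at r6c3. So r6c3=4.
Step 31. [r4c9∈{5}] only 5 remains possible at r4c9 ⇒ r4c9=5.
Step 32. [r1c1∈{7}] r1c1's peers cover all but 7 ⇒ r1c1=7.
Step 33. [r8c8∈{6}] r8c8 is down to just 6, so r8c8=6.
Step 34. [r4c6∈{9}] r4c6 is down to just 9, so r4c6=9.
Step 35. [r2c1∈{3}] only 3 remains possible at r2c1, so r2c1=3.
Step 36. [r4c8∈{1}] only 1 remains possible at r4c8 ⇒ r4c8=1.
Step 37. [r4c2∈{2}] r4c2's peers cover all but 2. So r4c2=2.
Step 38. [r7c7∈{9}] nothing but 9 survives at r7c7 ⇒ r7c7=9.
Step 39. [r8c2∈{8}] nothing but 8 survives at r8c2, so r8c2=8.
Step 40. [r4c7∈{7}] only 7 remains possible at r4c7 ⇒ r4c7=7.
Step 41. [r8c4∈{7}] nothing but 7 survives at r8c4. So r8c4=7.
Step 42. [r7c4∈{3}] r7c4 has the single candidate 3, so r7c4=3.
Step 43. [r9c6∈{4}] r9c6 has the single candidate 4. So r9c6=4.
Step 44. [r3c9∈{2}] r3c9's peers cover all but 2. So r3c9=2.
Step 45. [r5c5∈{2}] nothing but 2 survives at r5c5. So r5c5=2.
Step 46. [r5c8∈{4}] only 4 remains possible at r5c8 ⇒ r5c8=4.

Answer: 7 6 5 2 4 3 8 9 1 / 3 4 2 8 9 1 6 5 7 / 1 9 8 6 7 5 4 3 2 / 6 2 3 4 8 9 7 1 5 / 8 7 1 5 2 6 3 4 9 / 9 5 4 1 3 7 2 8 6 / 2 1 6 3 5 8 9 7 4 / 4 8 9 7 1 2 5 6 3 / 5 3 7 9 6 4 1 2 8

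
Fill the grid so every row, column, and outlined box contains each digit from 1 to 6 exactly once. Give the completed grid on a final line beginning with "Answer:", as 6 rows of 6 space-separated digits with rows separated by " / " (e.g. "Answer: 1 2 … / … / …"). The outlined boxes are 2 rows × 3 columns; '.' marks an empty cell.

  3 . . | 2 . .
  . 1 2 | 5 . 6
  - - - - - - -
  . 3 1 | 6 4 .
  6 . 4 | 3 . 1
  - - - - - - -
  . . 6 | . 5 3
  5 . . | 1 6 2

Step 1. [r6c2∈{4}] r6c2 is down to just 4. So r6c2=4.
Step 2. [r3c1∈{2}] r3c1's peers cover all but 2, so r3c1=2.
Step 3. [r1c3∈{5}] r1c3's peers cover all but 5. So r1c3=5.
Step 4. [r5c4∈{4}] r5c4 is down to just 4, so r5c4=4.
Step 5. [r2c1∈{4}] r2c1 is down to just 4. So r2c1=4.
Step 6. [r6c3∈{3}] r6c3 has the single candidate 3 ⇒ r6c3=3.
Step 7. [r4c5∈{2}] r4c5 is down to just 2 ⇒ r4c5=2.
Step 8. [r3c6∈{5}] r3c6's peers cover all but 5. So r3c6=5.
Step 9. [r1c2∈{6}] r1c2 is down to just 6 ⇒ r1c2=6.
Step 10. [r4c2∈{5}] r4c2 is down to just 5. So r4c2=5.
Step 11. [r5c1∈{1}] only 1 remains possible at r5c1. So r5c1=1.
Step 12. [r1c6∈{4}] r1c6 has the single candidate 4 ⇒ r1c6=4.
Step 13. [r5c2∈{2}] r5c2 has the single candidate 2, so r5c2=2.
Step 14. [r2c5∈{3}] only 3 remains possible at r2c5, so r2c5=3.
Step 15. [r1c5∈{1}] r1c5's peers cover all but 1 ⇒ r1c5=1.

Answer: 3 6 5 2 1 4 / 4 1 2 5 3 6 / 2 3 1 6 4 5 / 6 5 4 3 2 1 / 1 2 6 4 5 3 / 5 4 3 1 6 2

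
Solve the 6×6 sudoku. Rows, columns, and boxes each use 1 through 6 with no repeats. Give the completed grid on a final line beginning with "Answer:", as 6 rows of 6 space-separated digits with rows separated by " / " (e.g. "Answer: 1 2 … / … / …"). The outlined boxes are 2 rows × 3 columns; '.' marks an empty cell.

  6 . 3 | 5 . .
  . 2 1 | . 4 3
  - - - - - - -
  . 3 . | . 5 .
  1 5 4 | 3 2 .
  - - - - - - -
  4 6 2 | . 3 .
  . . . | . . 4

Step 1. [r5c4∈{1}] r5c4 has the single candidate 1. So r5c4=1.
Step 2. [r2c4∈{6}] r2c4 has the single candidate 6. So r2c4=6.
Step 3. [r3c6∈{1,6}] across row 3, 1 lands solely at r3c6 ⇒ r3c6=1.
Step 4. [r6c1∈{3,5}] across row 6, 3 lands solely at r6c1, so r6c1=3.
Step 5. [r1c5∈{1}] r1c5 has the single candidate 1, so r1c5=1.
Step 6. [r6c5∈{6}] r6c5 is down to just 6. So r6c5=6.
Step 7. [r3c1∈{2}] nothing but 2 survives at r3c1 ⇒ r3c1=2.
Step 8. [r3c3∈{6}] nothing but 6 survives at r3c3 ⇒ r3c3=6.
Step 9. [r6c2∈{1}] nothing but 1 survives at r6c2 ⇒ r6c2=1.
Step 10. [r4c6∈{6}] r4c6 is down to just 6, so r4c6=6.
Step 11. [r6c3∈{5}] r6c3 is down to just 5 ⇒ r6c3=5.
Step 12. [r2c1∈{5}] nothing but 5 survives at r2c1 ⇒ r2c1=5.
Step 13. [r6c4∈{2}] r6c4 has the single candidate 2 ⇒ r6c4=2.
Step 14. [r5c6∈{5}] r5c6 has the single candidate 5, so r5c6=5.
Step 15. [r3c4∈{4}] r3c4's peers cover all but 4, so r3c4=4.
Step 16. [r1c2∈{4}] only 4 remains possible at r1c2. So r1c2=4.
Step 17. [r1c6∈{2}] r1c6 has the single candidate 2. So r1c6=2.

Answer: 6 4 3 5 1 2 / 5 2 1 6 4 3 / 2 3 6 4 5 1 / 1 5 4 3 2 6 / 4 6 2 1 3 5 / 3 1 5 2 6 4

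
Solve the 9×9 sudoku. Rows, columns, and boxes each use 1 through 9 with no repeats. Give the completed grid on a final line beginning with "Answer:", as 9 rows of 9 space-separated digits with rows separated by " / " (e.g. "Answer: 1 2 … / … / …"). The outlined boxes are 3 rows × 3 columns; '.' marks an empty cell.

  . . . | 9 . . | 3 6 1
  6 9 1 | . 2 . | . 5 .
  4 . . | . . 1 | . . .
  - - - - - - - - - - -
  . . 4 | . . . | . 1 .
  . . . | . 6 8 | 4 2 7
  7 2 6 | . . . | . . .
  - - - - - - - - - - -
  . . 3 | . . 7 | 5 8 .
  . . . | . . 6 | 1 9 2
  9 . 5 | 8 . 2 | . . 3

Step 1. [r3c8∈{7}] nothing but 7 survives at r3c8, so r3c8=7.
Step 2. [r3c2∈{3,5,8}] box 1 places 3 nowhere but r3c2, so r3c2=3.
Step 3. [r2c7∈{8}] r2c7's peers cover all but 8 ⇒ r2c7=8.
Step 4. [r6c7∈{9}] r6c7 has the single candidate 9 ⇒ r6c7=9.
Step 5. [r8c1∈{8}] nothing but 8 survives at r8c1, so r8c1=8.
Step 6. [r2c4∈{3,4,7}] r2c4 is the only open cell in row 2 admitting 7. So r2c4=7.
Step 7. [r8c3∈{7}] nothing but 7 survives at r8c3. So r8c3=7.
Step 8. [r8c2∈{4}] only 4 remains possible at r8c2. So r8c2=4.
Step 9. [r4c5∈{3,5,7,9}] row 4 places 7 nowhere but r4c5. So r4c5=7.
Step 10. [r2c6∈{3,4}] 3 has one home in row 2: r2c6. So r2c6=3.
Step 11. [r4c2∈{5,8}] r4c2 is the only open cell in box 4 admitting 8. So r4c2=8.
Step 12. [r4c7∈{6}] only 6 remains possible at r4c7, so r4c7=6.
Step 13. [r4c9∈{5}] r4c9 is down to just 5, so r4c9=5.
Step 14. [r6c8∈{3}] only 3 remains possible at r6c8 ⇒ r6c8=3.
Step 15. [r7c1∈{1,2}] in row 7, 2 fits only at r7c1 ⇒ r7c1=2.
Step 16. [r5c1∈{1,3,5}] 1 has one home in col 1: r5c1. So r5c1=1.
Step 17. [r1c1∈{5}] r1c1 is down to just 5, so r1c1=5.
Step 18. [r6c6∈{4,5}] col 6 places 5 nowhere but r6c6, so r6c6=5.
Step 19. [r7c5∈{1,4,9}] 9 has one home in row 7: r7c5 ⇒ r7c5=9.
Step 20. [r8c5∈{3,5}] r8c5 is the only open cell in col 5 admitting 3, so r8c5=3.
Step 21. [r9c2∈{1,6}] across row 9, 6 lands solely at r9c2 ⇒ r9c2=6.
Step 22. [r9c5∈{1,4}] across row 9, 1 lands solely at r9c5. So r9c5=1.
Step 23. [r7c4∈{4}] r7c4 has the single candidate 4 ⇒ r7c4=4.
Step 24. [r1c3∈{2,8}] across row 1, 2 lands solely at r1c3. So r1c3=2.
Step 25. [r3c5∈{5,8}] r3c5 is the only open cell in col 5 admitting 5. So r3c5=5.
Step 26. [r6c5∈{4}] only 4 remains possible at r6c5, so r6c5=4.
Step 27. [r4c1∈{3}] r4c1's peers cover all but 3 ⇒ r4c1=3.
Step 28. [r2c9∈{4}] nothing but 4 survives at r2c9, so r2c9=4.
Step 29. [r3c9∈{9}] only 9 remains possible at r3c9, so r3c9=9.
Step 30. [r1c6∈{4}] r1c6 has the single candidate 4 ⇒ r1c6=4.
Step 31. [r5c2∈{5}] r5c2 is down to just 5, so r5c2=5.
Step 32. [r8c4∈{5}] r8c4 is down to just 5, so r8c4=5.
Step 33. [r1c2∈{7}] r1c2 has the single candidate 7. So r1c2=7.
Step 34. [r6c4∈{1}] only 1 remains possible at r6c4. So r6c4=1.
Step 35. [r6c9∈{8}] nothing but 8 survives at r6c9, so r6c9=8.
Step 36. [r9c8∈{4}] only 4 remains possible at r9c8, so r9c8=4.
Step 37. [r3c7∈{2}] r3c7 is down to just 2 ⇒ r3c7=2.
Step 38. [r3c4∈{6}] only 6 remains possible at r3c4, so r3c4=6.
Step 39. [r4c4∈{2}] r4c4's peers cover all but 2. So r4c4=2.
Step 40. [r7c9∈{6}] only 6 remains possible at r7c9, so r7c9=6.
Step 41. [r5c3∈{9}] only 9 remains possible at r5c3 ⇒ r5c3=9.
Step 42. [r1c5∈{8}] nothing but 8 survives at r1c5 ⇒ r1c5=8.
Step 43. [r3c3∈{8}] only 8 remains possible at r3c3. So r3c3=8.
Step 44. [r5c4∈{3}] r5c4's peers cover all but 3 ⇒ r5c4=3.
Step 45. [r7c2∈{1}] r7c2 is down to just 1 ⇒ r7c2=1.
Step 46. [r9c7∈{7}] r9c7 has the single candidate 7, so r9c7=7.
Step 47. [r4c6∈{9}] nothing but 9 survives at r4c6. So r4c6=9.

Answer: 5 7 2 9 8 4 3 6 1 / 6 9 1 7 2 3 8 5 4 / 4 3 8 6 5 1 2 7 9 / 3 8 4 2 7 9 6 1 5 / 1 5 9 3 6 8 4 2 7 / 7 2 6 1 4 5 9 3 8 / 2 1 3 4 9 7 5 8 6 / 8 4 7 5 3 6 1 9 2 / 9 6 5 8 1 2 7 4 3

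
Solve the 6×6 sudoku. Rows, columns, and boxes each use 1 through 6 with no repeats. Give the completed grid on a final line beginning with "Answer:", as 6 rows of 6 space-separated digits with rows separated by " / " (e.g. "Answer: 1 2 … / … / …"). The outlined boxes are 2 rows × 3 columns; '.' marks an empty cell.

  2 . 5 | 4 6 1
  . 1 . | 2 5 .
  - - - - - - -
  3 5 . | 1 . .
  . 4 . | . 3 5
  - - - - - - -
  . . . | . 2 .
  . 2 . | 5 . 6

Step 1. [r6c3∈{1,3,4}] r6c3 is the only open cell in row 6 admitting 3, so r6c3=3.
Step 2. [r3c3∈{2,6}] 6 has one home in row 3: r3c3 ⇒ r3c3=6.
Step 3. [r4c1∈{1}] r4c1 has the single candidate 1 ⇒ r4c1=1.
Step 4. [r6c1∈{4}] only 4 remains possible at r6c1. So r6c1=4.
Step 5. [r5c6∈{3,4}] 4 has one home in row 5: r5c6 ⇒ r5c6=4.
Step 6. [r2c1∈{6}] nothing but 6 survives at r2c1. So r2c1=6.
Step 7. [r5c3∈{1}] nothing but 1 survives at r5c3. So r5c3=1.
Step 8. [r4c3∈{2}] r4c3 has the single candidate 2. So r4c3=2.
Step 9. [r6c5∈{1}] r6c5's peers cover all but 1. So r6c5=1.
Step 10. [r3c6∈{2}] r3c6's peers cover all but 2. So r3c6=2.
Step 11. [r3c5∈{4}] only 4 remains possible at r3c5, so r3c5=4.
Step 12. [r2c6∈{3}] only 3 remains possible at r2c6. So r2c6=3.
Step 13. [r2c3∈{4}] nothing but 4 survives at r2c3 ⇒ r2c3=4.
Step 14. [r5c1∈{5}] only 5 remains possible at r5c1 ⇒ r5c1=5.
Step 15. [r4c4∈{6}] only 6 remains possible at r4c4 ⇒ r4c4=6.
Step 16. [r5c2∈{6}] r5c2's peers cover all but 6. So r5c2=6.
Step 17. [r1c2∈{3}] r1c2 is down to just 3 ⇒ r1c2=3.
Step 18. [r5c4∈{3}] nothing but 3 survives at r5c4 ⇒ r5c4=3.

Answer: 2 3 5 4 6 1 / 6 1 4 2 5 3 / 3 5 6 1 4 2 / 1 4 2 6 3 5 / 5 6 1 3 2 4 / 4 2 3 5 1 6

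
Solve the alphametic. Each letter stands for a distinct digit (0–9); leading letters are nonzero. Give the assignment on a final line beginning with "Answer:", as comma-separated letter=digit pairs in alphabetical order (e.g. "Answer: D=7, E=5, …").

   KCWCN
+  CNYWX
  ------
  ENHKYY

Step 1. [col 1: N + X ≡ Y (mod 10)] no forcing yet in column 1 (carry-in 0); X=3 is free and consistent — try it. So X=3.
Step 2. [col 1: N + X ≡ Y (mod 10)] N=2 is one option consistent with column 1 (N + X ≡ Y (mod 10), carry-in 0) — take it. So N=2.
Step 3. [E] the sum has 6 digits but both addends have 5; that extra leading digit E is the final carry, namely 1, so E=1.
Step 4. [col 1: N + X ≡ Y (mod 10)] in column 1 we have N+X≡Y with carry-in 0; given N=2, X=3 and digits 1,2,3 already taken and all letters distinct, that pins Y to 5. So Y=5.
Step 5. [col 2: C + W ≡ Y (mod 10)] C=7 is one option consistent with column 2 (C + W ≡ Y (mod 10), carry-in 0) — take it, so C=7.
Step 6. [col 2: C + W ≡ Y (mod 10)] column 2: given C=7, Y=5, carry-in 0, and digits 1,2,3,5,7 already taken and all letters distinct, C+W≡Y (mod 10) forces W=8, so W=8.
Step 7. [col 3: W + Y ≡ K (mod 10)] column 3 reads W+Y+carry(1)=K with W=8, Y=5; with digits 1,2,3,5,7,8 already taken and all letters distinct, the only value for K is 4 ⇒ K=4.
Step 8. [col 4: C + N ≡ H (mod 10)] in column 4 we have C+N≡H with carry-in 1; given C=7, N=2 and digits 1,2,3,4,5,7,8 already taken and all letters distinct, that pins H to 0. So H=0.

Answer: C=7, E=1, H=0, K=4, N=2, W=8, X=3, Y=5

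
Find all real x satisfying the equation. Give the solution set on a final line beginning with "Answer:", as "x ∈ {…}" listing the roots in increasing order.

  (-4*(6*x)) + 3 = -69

Step 1. [(-4*(6*x)) + 3 = -69] +3 is outermost — subtract 3 both sides, so sub: -4*(6*x) = -72.
Step 2. [-4*(6*x) = -72] -4·(inner) — divide through by -4, so div: 6*x = 18.
Step 3. [6*x = 18] 6 out front; divide by 6, so div: x = 3.

Answer: x ∈ {3}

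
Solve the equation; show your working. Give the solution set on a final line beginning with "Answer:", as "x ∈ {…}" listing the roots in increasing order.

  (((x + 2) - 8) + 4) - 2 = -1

Step 1. [(((x + 2) - 8) + 4) - 2 = -1] -2 is outermost — add 2 both sides, so sub: ((x + 2) - 8) + 4 = 1.
Step 2. [((x + 2) - 8) + 4 = 1] subtract 4: x sits inside (… + 4) ⇒ sub: (x + 2) - 8 = -3.
Step 3. [(x + 2) - 8 = -3] peel the -8: add 8 from each side, so sub: x + 2 = 5.
Step 4. [x + 2 = 5] the outer +2 inverts by subtracting 2 ⇒ sub: x = 3.

Answer: x ∈ {3}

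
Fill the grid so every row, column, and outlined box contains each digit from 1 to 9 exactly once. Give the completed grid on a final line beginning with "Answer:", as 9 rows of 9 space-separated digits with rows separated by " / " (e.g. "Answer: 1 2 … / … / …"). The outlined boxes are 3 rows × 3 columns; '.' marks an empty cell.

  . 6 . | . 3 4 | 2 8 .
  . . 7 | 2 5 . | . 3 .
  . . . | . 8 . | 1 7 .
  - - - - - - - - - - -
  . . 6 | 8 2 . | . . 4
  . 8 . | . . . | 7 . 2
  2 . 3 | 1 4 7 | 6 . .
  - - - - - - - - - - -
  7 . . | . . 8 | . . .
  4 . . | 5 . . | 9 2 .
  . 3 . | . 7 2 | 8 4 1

Step 1. [r8c2∈{1}] nothing but 1 survives at r8c2, so r8c2=1.
Step 2. [r8c5∈{6}] only 6 remains possible at r8c5. So r8c5=6.
Step 3. [r5c5∈{9}] only 9 remains possible at r5c5, so r5c5=9.
Step 4. [r9c4∈{9}] r9c4 is down to just 9, so r9c4=9.
Step 5. [r9c3∈{5}] r9c3's peers cover all but 5 ⇒ r9c3=5.
Step 6. [r3c4∈{6}] r3c4's peers cover all but 6. So r3c4=6.
Step 7. [r3c6∈{9}] r3c6 has the single candidate 9 ⇒ r3c6=9.
Step 8. [r3c9∈{5}] only 5 remains possible at r3c9, so r3c9=5.
Step 9. [r8c6∈{3}] r8c6's peers cover all but 3. So r8c6=3.
Step 10. [r4c6∈{5}] only 5 remains possible at r4c6. So r4c6=5.
Step 11. [r1c9∈{9}] r1c9's peers cover all but 9. So r1c9=9.
Step 12. [r6c2∈{5,9}] in col 2, 5 fits only at r6c2, so r6c2=5.
Step 13. [r5c1∈{1}] r5c1's peers cover all but 1. So r5c1=1.
Step 14. [r4c1∈{9}] nothing but 9 survives at r4c1 ⇒ r4c1=9.
Step 15. [r7c9∈{3,6}] 3 has one home in col 9: r7c9 ⇒ r7c9=3.
Step 16. [r7c3∈{2,9}] 9 has one home in col 3: r7c3. So r7c3=9.
Step 17. [r3c3∈{2,4}] across col 3, 2 lands solely at r3c3 ⇒ r3c3=2.
Step 18. [r2c7∈{4}] r2c7 is down to just 4. So r2c7=4.
Step 19. [r7c8∈{5,6}] across row 7, 6 lands solely at r7c8. So r7c8=6.
Step 20. [r9c1∈{6}] r9c1 is down to just 6 ⇒ r9c1=6.
Step 21. [r7c2∈{2}] r7c2 has the single candidate 2. So r7c2=2.
Step 22. [r8c9∈{7}] r8c9 has the single candidate 7 ⇒ r8c9=7.
Step 23. [r2c9∈{6}] r2c9's peers cover all but 6, so r2c9=6.
Step 24. [r1c3∈{1}] nothing but 1 survives at r1c3 ⇒ r1c3=1.
Step 25. [r5c6∈{6}] only 6 remains possible at r5c6, so r5c6=6.
Step 26. [r2c6∈{1}] only 1 remains possible at r2c6 ⇒ r2c6=1.
Step 27. [r7c7∈{5}] r7c7 is down to just 5 ⇒ r7c7=5.
Step 28. [r1c4∈{7}] nothing but 7 survives at r1c4, so r1c4=7.
Step 29. [r8c3∈{8}] r8c3 is down to just 8, so r8c3=8.
Step 30. [r6c8∈{9}] r6c8 is down to just 9, so r6c8=9.
Step 31. [r6c9∈{8}] r6c9 has the single candidate 8 ⇒ r6c9=8.
Step 32. [r7c4∈{4}] r7c4's peers cover all but 4 ⇒ r7c4=4.
Step 33. [r4c8∈{1}] r4c8 has the single candidate 1, so r4c8=1.
Step 34. [r3c1∈{3}] r3c1's peers cover all but 3. So r3c1=3.
Step 35. [r5c4∈{3}] r5c4 is down to just 3, so r5c4=3.
Step 36. [r2c1∈{8}] r2c1 is down to just 8 ⇒ r2c1=8.
Step 37. [r4c2∈{7}] only 7 remains possible at r4c2 ⇒ r4c2=7.
Step 38. [r5c3∈{4}] nothing but 4 survives at r5c3 ⇒ r5c3=4.
Step 39. [r3c2∈{4}] r3c2 has the single candidate 4 ⇒ r3c2=4.
Step 40. [r1c1∈{5}] r1c1 has the single candidate 5. So r1c1=5.
Step 41. [r5c8∈{5}] r5c8 is down to just 5, so r5c8=5.
Step 42. [r2c2∈{9}] r2c2's peers cover all but 9. So r2c2=9.
Step 43. [r4c7∈{3}] r4c7's peers cover all but 3, so r4c7=3.
Step 44. [r7c5∈{1}] r7c5's peers cover all but 1 ⇒ r7c5=1.

Answer: 5 6 1 7 3 4 2 8 9 / 8 9 7 2 5 1 4 3 6 / 3 4 2 6 8 9 1 7 5 / 9 7 6 8 2 5 3 1 4 / 1 8 4 3 9 6 7 5 2 / 2 5 3 1 4 7 6 9 8 / 7 2 9 4 1 8 5 6 3 / 4 1 8 5 6 3 9 2 7 / 6 3 5 9 7 2 8 4 1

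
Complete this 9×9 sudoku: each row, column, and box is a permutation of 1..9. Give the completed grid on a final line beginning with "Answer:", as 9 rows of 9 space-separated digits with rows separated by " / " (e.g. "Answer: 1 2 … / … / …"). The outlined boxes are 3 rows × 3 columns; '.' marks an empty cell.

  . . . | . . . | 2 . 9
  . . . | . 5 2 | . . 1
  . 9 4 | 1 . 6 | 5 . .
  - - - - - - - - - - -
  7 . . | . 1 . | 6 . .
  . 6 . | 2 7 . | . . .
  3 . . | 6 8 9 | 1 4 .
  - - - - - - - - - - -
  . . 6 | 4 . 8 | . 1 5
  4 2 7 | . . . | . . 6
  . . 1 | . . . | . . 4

Step 1. [r3c5∈{3}] r3c5's peers cover all but 3. So r3c5=3.
Step 2. [r6c2∈{5}] r6c2 has the single candidate 5. So r6c2=5.
Step 3. [r9c8∈{2,3,7,8,9}] in box 9, 2 fits only at r9c8 ⇒ r9c8=2.
Step 4. [r8c5∈{9}] only 9 remains possible at r8c5, so r8c5=9.
Step 5. [r9c1∈{5,8,9}] in box 7, 5 fits only at r9c1. So r9c1=5.
Step 6. [r9c7∈{3,7,8,9}] r9c7 is the only open cell in row 9 admitting 9. So r9c7=9.
Step 7. [r7c2∈{3}] only 3 remains possible at r7c2. So r7c2=3.
Step 8. [r5c6∈{3,4,5}] 4 has one home in row 5: r5c6, so r5c6=4.
Step 9. [r1c6∈{7}] r1c6's peers cover all but 7. So r1c6=7.
Step 10. [r1c4∈{8}] r1c4 is down to just 8. So r1c4=8.
Step 11. [r9c6∈{3}] nothing but 3 survives at r9c6, so r9c6=3.
Step 12. [r5c8∈{3,5,8,9}] across row 5, 5 lands solely at r5c8, so r5c8=5.
Step 13. [r2c2∈{7,8}] r2c2 is the only open cell in col 2 admitting 7. So r2c2=7.
Step 14. [r5c1∈{1,8,9}] row 5 places 1 nowhere but r5c1. So r5c1=1.
Step 15. [r4c4∈{3,5}] r4c4 is the only open cell in col 4 admitting 3. So r4c4=3.
Step 16. [r5c3∈{8,9}] r5c3 is the only open cell in row 5 admitting 9 ⇒ r5c3=9.
Step 17. [r2c7∈{3,4,8}] across row 2, 4 lands solely at r2c7 ⇒ r2c7=4.
Step 18. [r3c8∈{7,8}] in col 8, 7 fits only at r3c8 ⇒ r3c8=7.
Step 19. [r3c9∈{8}] r3c9's peers cover all but 8. So r3c9=8.
Step 20. [r5c7∈{3,8}] in row 5, 8 fits only at r5c7, so r5c7=8.
Step 21. [r2c1∈{6,8}] 8 has one home in col 1: r2c1. So r2c1=8.
Step 22. [r4c3∈{2,8}] across col 3, 8 lands solely at r4c3, so r4c3=8.
Step 23. [r2c8∈{3,6}] 6 has one home in row 2: r2c8, so r2c8=6.
Step 24. [r1c8∈{3}] r1c8's peers cover all but 3 ⇒ r1c8=3.
Step 25. [r6c3∈{2}] r6c3's peers cover all but 2 ⇒ r6c3=2.
Step 26. [r8c4∈{5}] r8c4 is down to just 5, so r8c4=5.
Step 27. [r9c2∈{8}] r9c2's peers cover all but 8, so r9c2=8.
Step 28. [r7c5∈{2}] nothing but 2 survives at r7c5, so r7c5=2.
Step 29. [r2c4∈{9}] nothing but 9 survives at r2c4, so r2c4=9.
Step 30. [r2c3∈{3}] r2c3 is down to just 3 ⇒ r2c3=3.
Step 31. [r8c6∈{1}] r8c6's peers cover all but 1, so r8c6=1.
Step 32. [r8c8∈{8}] r8c8 is down to just 8, so r8c8=8.
Step 33. [r4c6∈{5}] only 5 remains possible at r4c6. So r4c6=5.
Step 34. [r8c7∈{3}] nothing but 3 survives at r8c7 ⇒ r8c7=3.
Step 35. [r4c8∈{9}] r4c8 is down to just 9. So r4c8=9.
Step 36. [r1c2∈{1}] r1c2 has the single candidate 1, so r1c2=1.
Step 37. [r3c1∈{2}] only 2 remains possible at r3c1. So r3c1=2.
Step 38. [r6c9∈{7}] r6c9's peers cover all but 7 ⇒ r6c9=7.
Step 39. [r4c9∈{2}] only 2 remains possible at r4c9. So r4c9=2.
Step 40. [r9c5∈{6}] r9c5's peers cover all but 6 ⇒ r9c5=6.
Step 41. [r7c7∈{7}] only 7 remains possible at r7c7, so r7c7=7.
Step 42. [r1c1∈{6}] only 6 remains possible at r1c1 ⇒ r1c1=6.
Step 43. [r1c3∈{5}] r1c3 has the single candidate 5, so r1c3=5.
Step 44. [r4c2∈{4}] nothing but 4 survives at r4c2 ⇒ r4c2=4.
Step 45. [r5c9∈{3}] only 3 remains possible at r5c9, so r5c9=3.
Step 46. [r1c5∈{4}] r1c5 is down to just 4. So r1c5=4.
Step 47. [r9c4∈{7}] r9c4 has the single candidate 7. So r9c4=7.
Step 48. [r7c1∈{9}] only 9 remains possible at r7c1 ⇒ r7c1=9.

Answer: 6 1 5 8 4 7 2 3 9 / 8 7 3 9 5 2 4 6 1 / 2 9 4 1 3 6 5 7 8 / 7 4 8 3 1 5 6 9 2 / 1 6 9 2 7 4 8 5 3 / 3 5 2 6 8 9 1 4 7 / 9 3 6 4 2 8 7 1 5 / 4 2 7 5 9 1 3 8 6 / 5 8 1 7 6 3 9 2 4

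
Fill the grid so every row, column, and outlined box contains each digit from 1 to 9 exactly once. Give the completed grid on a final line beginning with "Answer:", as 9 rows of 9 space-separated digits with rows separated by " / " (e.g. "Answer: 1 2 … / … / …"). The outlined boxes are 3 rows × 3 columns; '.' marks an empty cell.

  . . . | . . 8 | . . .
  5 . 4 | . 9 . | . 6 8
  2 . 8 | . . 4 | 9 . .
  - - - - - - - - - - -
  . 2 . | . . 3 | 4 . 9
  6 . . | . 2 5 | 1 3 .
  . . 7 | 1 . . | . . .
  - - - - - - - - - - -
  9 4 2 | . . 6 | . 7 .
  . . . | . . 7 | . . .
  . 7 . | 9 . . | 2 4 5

Step 1. [r1c1∈{1,3,7}] col 1 places 7 nowhere but r1c1 ⇒ r1c1=7.
Step 2. [r8c4∈{2,3,4,5,8}] 2 has one home in row 8: r8c4, so r8c4=2.
Step 3. [r9c6∈{1}] nothing but 1 survives at r9c6. So r9c6=1.
Step 4. [r7c9∈{1,3}] 1 has one home in row 7: r7c9. So r7c9=1.
Step 5. [r2c2∈{1,3}] across row 2, 1 lands solely at r2c2, so r2c2=1.
Step 6. [r8c5∈{3,4,5,8}] row 8 places 4 nowhere but r8c5. So r8c5=4.
Step 7. [r9c3∈{3,6}] in row 9, 6 fits only at r9c3. So r9c3=6.
Step 8. [r5c3∈{9}] nothing but 9 survives at r5c3. So r5c3=9.
Step 9. [r1c3∈{3}] only 3 remains possible at r1c3 ⇒ r1c3=3.
Step 10. [r1c7∈{5}] only 5 remains possible at r1c7 ⇒ r1c7=5.
Step 11. [r5c2∈{8}] nothing but 8 survives at r5c2 ⇒ r5c2=8.
Step 12. [r1c4∈{6}] r1c4's peers cover all but 6. So r1c4=6.
Step 13. [r2c7∈{3,7}] in col 7, 7 fits only at r2c7. So r2c7=7.
Step 14. [r2c4∈{3}] r2c4 is down to just 3. So r2c4=3.
Step 15. [r4c5∈{6,7,8}] r4c5 is the only open cell in row 4 admitting 6. So r4c5=6.
Step 16. [r6c5∈{8}] only 8 remains possible at r6c5 ⇒ r6c5=8.
Step 17. [r3c5∈{1,5,7}] across col 5, 7 lands solely at r3c5 ⇒ r3c5=7.
Step 18. [r7c4∈{5,8}] r7c4 is the only open cell in col 4 admitting 8 ⇒ r7c4=8.
Step 19. [r8c7∈{3,6,8}] col 7 places 8 nowhere but r8c7. So r8c7=8.
Step 20. [r9c5∈{3}] r9c5's peers cover all but 3 ⇒ r9c5=3.
Step 21. [r8c9∈{3,6}] r8c9 is the only open cell in row 8 admitting 6 ⇒ r8c9=6.
Step 22. [r4c1∈{1}] only 1 remains possible at r4c1. So r4c1=1.
Step 23. [r4c3∈{5}] r4c3 is down to just 5. So r4c3=5.
Step 24. [r8c1∈{3}] nothing but 3 survives at r8c1, so r8c1=3.
Step 25. [r6c9∈{2}] r6c9's peers cover all but 2, so r6c9=2.
Step 26. [r3c8∈{1}] r3c8's peers cover all but 1, so r3c8=1.
Step 27. [r5c9∈{7}] r5c9's peers cover all but 7. So r5c9=7.
Step 28. [r6c2∈{3}] r6c2 has the single candidate 3. So r6c2=3.
Step 29. [r5c4∈{4}] r5c4 is down to just 4. So r5c4=4.
Step 30. [r1c8∈{2}] r1c8 is down to just 2, so r1c8=2.
Step 31. [r4c4∈{7}] r4c4 is down to just 7 ⇒ r4c4=7.
Step 32. [r3c4∈{5}] r3c4 has the single candidate 5 ⇒ r3c4=5.
Step 33. [r1c9∈{4}] only 4 remains possible at r1c9. So r1c9=4.
Step 34. [r3c2∈{6}] r3c2 is down to just 6, so r3c2=6.
Step 35. [r6c7∈{6}] only 6 remains possible at r6c7. So r6c7=6.
Step 36. [r3c9∈{3}] r3c9 is down to just 3. So r3c9=3.
Step 37. [r9c1∈{8}] r9c1 has the single candidate 8. So r9c1=8.
Step 38. [r6c1∈{4}] r6c1 is down to just 4. So r6c1=4.
Step 39. [r2c6∈{2}] r2c6 is down to just 2. So r2c6=2.
Step 40. [r7c5∈{5}] r7c5 has the single candidate 5 ⇒ r7c5=5.
Step 41. [r8c2∈{5}] nothing but 5 survives at r8c2. So r8c2=5.
Step 42. [r1c2∈{9}] r1c2's peers cover all but 9 ⇒ r1c2=9.
Step 43. [r7c7∈{3}] r7c7's peers cover all but 3, so r7c7=3.
Step 44. [r1c5∈{1}] r1c5 has the single candidate 1. So r1c5=1.
Step 45. [r6c6∈{9}] r6c6's peers cover all but 9. So r6c6=9.
Step 46. [r4c8∈{8}] only 8 remains possible at r4c8, so r4c8=8.
Step 47. [r8c8∈{9}] r8c8 is down to just 9. So r8c8=9.
Step 48. [r8c3∈{1}] r8c3 has the single candidate 1 ⇒ r8c3=1.
Step 49. [r6c8∈{5}] r6c8 has the single candidate 5, so r6c8=5.

Answer: 7 9 3 6 1 8 5 2 4 / 5 1 4 3 9 2 7 6 8 / 2 6 8 5 7 4 9 1 3 / 1 2 5 7 6 3 4 8 9 / 6 8 9 4 2 5 1 3 7 / 4 3 7 1 8 9 6 5 2 / 9 4 2 8 5 6 3 7 1 / 3 5 1 2 4 7 8 9 6 / 8 7 6 9 3 1 2 4 5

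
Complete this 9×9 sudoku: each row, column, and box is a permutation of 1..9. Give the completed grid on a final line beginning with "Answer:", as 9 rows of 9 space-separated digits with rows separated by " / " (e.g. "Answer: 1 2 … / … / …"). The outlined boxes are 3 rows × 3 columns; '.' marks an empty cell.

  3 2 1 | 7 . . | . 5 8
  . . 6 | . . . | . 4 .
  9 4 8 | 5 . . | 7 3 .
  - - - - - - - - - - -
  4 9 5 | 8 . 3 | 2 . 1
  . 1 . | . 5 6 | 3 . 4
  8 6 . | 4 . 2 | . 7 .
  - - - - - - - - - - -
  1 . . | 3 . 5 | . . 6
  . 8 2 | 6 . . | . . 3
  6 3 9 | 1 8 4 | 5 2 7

Step 1. [r6c7∈{9}] r6c7's peers cover all but 9. So r6c7=9.
Step 2. [r1c6∈{9}] nothing but 9 survives at r1c6, so r1c6=9.
Step 3. [r7c2∈{7}] r7c2 has the single candidate 7. So r7c2=7.
Step 4. [r3c6∈{1}] r3c6 has the single candidate 1, so r3c6=1.
Step 5. [r7c5∈{2,9}] in row 7, 2 fits only at r7c5, so r7c5=2.
Step 6. [r7c8∈{8,9}] 9 has one home in row 7: r7c8 ⇒ r7c8=9.
Step 7. [r2c1∈{5,7}] row 2 places 7 nowhere but r2c1, so r2c1=7.
Step 8. [r8c7∈{1,4}] 4 has one home in row 8: r8c7. So r8c7=4.
Step 9. [r1c7∈{6}] nothing but 6 survives at r1c7 ⇒ r1c7=6.
Step 10. [r4c5∈{7}] r4c5 is down to just 7 ⇒ r4c5=7.
Step 11. [r3c9∈{2}] only 2 remains possible at r3c9 ⇒ r3c9=2.
Step 12. [r8c1∈{5}] nothing but 5 survives at r8c1. So r8c1=5.
Step 13. [r4c8∈{6}] only 6 remains possible at r4c8. So r4c8=6.
Step 14. [r1c5∈{4}] r1c5 has the single candidate 4. So r1c5=4.
Step 15. [r2c5∈{3}] r2c5 has the single candidate 3 ⇒ r2c5=3.
Step 16. [r3c5∈{6}] r3c5's peers cover all but 6. So r3c5=6.
Step 17. [r6c5∈{1}] nothing but 1 survives at r6c5. So r6c5=1.
Step 18. [r6c3∈{3}] r6c3's peers cover all but 3 ⇒ r6c3=3.
Step 19. [r5c3∈{7}] r5c3 is down to just 7. So r5c3=7.
Step 20. [r7c3∈{4}] r7c3 is down to just 4. So r7c3=4.
Step 21. [r2c6∈{8}] r2c6 is down to just 8 ⇒ r2c6=8.
Step 22. [r7c7∈{8}] r7c7 has the single candidate 8. So r7c7=8.
Step 23. [r5c1∈{2}] r5c1 is down to just 2. So r5c1=2.
Step 24. [r2c2∈{5}] only 5 remains possible at r2c2 ⇒ r2c2=5.
Step 25. [r8c6∈{7}] r8c6's peers cover all but 7. So r8c6=7.
Step 26. [r6c9∈{5}] r6c9's peers cover all but 5 ⇒ r6c9=5.
Step 27. [r2c4∈{2}] nothing but 2 survives at r2c4. So r2c4=2.
Step 28. [r8c8∈{1}] r8c8 is down to just 1, so r8c8=1.
Step 29. [r2c7∈{1}] nothing but 1 survives at r2c7. So r2c7=1.
Step 30. [r5c8∈{8}] r5c8 has the single candidate 8 ⇒ r5c8=8.
Step 31. [r8c5∈{9}] nothing but 9 survives at r8c5 ⇒ r8c5=9.
Step 32. [r2c9∈{9}] nothing but 9 survives at r2c9. So r2c9=9.
Step 33. [r5c4∈{9}] r5c4's peers cover all but 9. So r5c4=9.

Answer: 3 2 1 7 4 9 6 5 8 / 7 5 6 2 3 8 1 4 9 / 9 4 8 5 6 1 7 3 2 / 4 9 5 8 7 3 2 6 1 / 2 1 7 9 5 6 3 8 4 / 8 6 3 4 1 2 9 7 5 / 1 7 4 3 2 5 8 9 6 / 5 8 2 6 9 7 4 1 3 / 6 3 9 1 8 4 5 2 7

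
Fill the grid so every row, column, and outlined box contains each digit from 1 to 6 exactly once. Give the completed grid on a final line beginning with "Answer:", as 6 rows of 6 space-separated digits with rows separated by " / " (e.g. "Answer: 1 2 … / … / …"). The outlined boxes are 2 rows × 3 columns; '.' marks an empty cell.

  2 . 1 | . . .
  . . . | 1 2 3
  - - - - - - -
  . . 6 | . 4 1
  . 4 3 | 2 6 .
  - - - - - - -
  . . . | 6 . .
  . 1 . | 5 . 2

Step 1. [r3c1∈{5}] r3c1 has the single candidate 5 ⇒ r3c1=5.
Step 2. [r6c3∈{4}] r6c3 has the single candidate 4, so r6c3=4.
Step 3. [r1c2∈{3,5,6}] in row 1, 3 fits only at r1c2. So r1c2=3.
Step 4. [r5c3∈{2,5}] in col 3, 2 fits only at r5c3, so r5c3=2.
Step 5. [r6c5∈{3}] r6c5 has the single candidate 3, so r6c5=3.
Step 6. [r2c2∈{5,6}] in col 2, 6 fits only at r2c2, so r2c2=6.
Step 7. [r1c6∈{4,5,6}] across row 1, 6 lands solely at r1c6, so r1c6=6.
Step 8. [r3c4∈{3}] r3c4 has the single candidate 3. So r3c4=3.
Step 9. [r4c6∈{5}] r4c6 is down to just 5 ⇒ r4c6=5.
Step 10. [r1c5∈{5}] r1c5 has the single candidate 5. So r1c5=5.
Step 11. [r1c4∈{4}] r1c4 has the single candidate 4. So r1c4=4.
Step 12. [r5c6∈{4}] nothing but 4 survives at r5c6. So r5c6=4.
Step 13. [r5c5∈{1}] r5c5 is down to just 1, so r5c5=1.
Step 14. [r4c1∈{1}] only 1 remains possible at r4c1. So r4c1=1.
Step 15. [r5c1∈{3}] r5c1 is down to just 3 ⇒ r5c1=3.
Step 16. [r5c2∈{5}] nothing but 5 survives at r5c2 ⇒ r5c2=5.
Step 17. [r2c3∈{5}] r2c3 has the single candidate 5. So r2c3=5.
Step 18. [r2c1∈{4}] r2c1's peers cover all but 4 ⇒ r2c1=4.
Step 19. [r6c1∈{6}] only 6 remains possible at r6c1 ⇒ r6c1=6.
Step 20. [r3c2∈{2}] r3c2 is down to just 2 ⇒ r3c2=2.

Answer: 2 3 1 4 5 6 / 4 6 5 1 2 3 / 5 2 6 3 4 1 / 1 4 3 2 6 5 / 3 5 2 6 1 4 / 6 1 4 5 3 2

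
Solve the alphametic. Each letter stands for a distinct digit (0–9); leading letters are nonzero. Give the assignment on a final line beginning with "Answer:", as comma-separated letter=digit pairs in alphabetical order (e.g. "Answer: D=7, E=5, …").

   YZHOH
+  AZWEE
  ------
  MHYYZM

Step 1. [col 1: H + E ≡ M (mod 10)] several values work for M in column 1 (H + E ≡ M (mod 10), carry-in 0); try M=1 ⇒ M=1.
Step 2. [col 1: H + E ≡ M (mod 10)] column 1 (H + E ≡ M (mod 10), carry-in 0) doesn't pin H yet; pick H=6 and continue, so H=6.
Step 3. [col 1: H + E ≡ M (mod 10)] column 1: given H=6, M=1, carry-in 0, and digits 1,6 already taken and all letters distinct, H+E≡M (mod 10) forces E=5, so E=5.
Step 4. [col 2: O + E ≡ Z (mod 10)] several values work for O in column 2 (O + E ≡ Z (mod 10), carry-in 1); try O=3, so O=3.
Step 5. [col 2: O + E ≡ Z (mod 10)] in column 2 we have O+E≡Z with carry-in 1; given O=3, E=5 and digits 1,3,5,6 already taken and all letters distinct, that pins Z to 9. So Z=9.
Step 6. [col 3: H + W ≡ Y (mod 10)] W=2 is one option consistent with column 3 (H + W ≡ Y (mod 10), carry-in 0) — take it, so W=2.
Step 7. [col 3: H + W ≡ Y (mod 10)] from column 3 (H=6, W=2, carry-in 0, digits 1,2,3,5,6,9 already taken and all letters distinct): Y must equal 8. So Y=8.
Step 8. [col 5: Y + A ≡ H (mod 10)] from column 5 (Y=8, H=6, carry-in 1, digits 1,2,3,5,6,8,9 already taken and all letters distinct): A must equal 7 ⇒ A=7.

Answer: A=7, E=5, H=6, M=1, O=3, W=2, Y=8, Z=9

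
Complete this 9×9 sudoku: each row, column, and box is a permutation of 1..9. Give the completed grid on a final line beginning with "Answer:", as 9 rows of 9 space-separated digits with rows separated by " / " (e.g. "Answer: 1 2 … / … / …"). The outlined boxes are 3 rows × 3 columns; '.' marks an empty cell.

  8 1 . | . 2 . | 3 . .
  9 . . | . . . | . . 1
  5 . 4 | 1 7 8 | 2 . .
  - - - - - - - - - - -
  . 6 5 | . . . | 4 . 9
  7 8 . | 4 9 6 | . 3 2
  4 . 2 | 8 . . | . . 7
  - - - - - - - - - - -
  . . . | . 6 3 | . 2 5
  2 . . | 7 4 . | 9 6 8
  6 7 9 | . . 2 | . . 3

Step 1. [r9c7∈{1}] r9c7 is down to just 1. So r9c7=1.
Step 2. [r9c4∈{5}] r9c4's peers cover all but 5. So r9c4=5.
Step 3. [r4c1∈{1,3}] 3 has one home in col 1: r4c1 ⇒ r4c1=3.
Step 4. [r4c5∈{1}] r4c5's peers cover all but 1, so r4c5=1.
Step 5. [r6c6∈{5}] nothing but 5 survives at r6c6 ⇒ r6c6=5.
Step 6. [r1c8∈{4,5,7,9}] across row 1, 5 lands solely at r1c8, so r1c8=5.
Step 7. [r2c4∈{3,6}] col 4 places 3 nowhere but r2c4. So r2c4=3.
Step 8. [r2c8∈{4,7,8}] across col 8, 7 lands solely at r2c8 ⇒ r2c8=7.
Step 9. [r1c4∈{6,9}] across col 4, 6 lands solely at r1c4. So r1c4=6.
Step 10. [r5c3∈{1}] r5c3 has the single candidate 1 ⇒ r5c3=1.
Step 11. [r1c9∈{4}] r1c9's peers cover all but 4 ⇒ r1c9=4.
Step 12. [r2c7∈{6,8}] r2c7 is the only open cell in row 2 admitting 8 ⇒ r2c7=8.
Step 13. [r3c2∈{3}] nothing but 3 survives at r3c2 ⇒ r3c2=3.
Step 14. [r2c2∈{2}] only 2 remains possible at r2c2. So r2c2=2.
Step 15. [r2c6∈{4}] only 4 remains possible at r2c6. So r2c6=4.
Step 16. [r6c7∈{6}] only 6 remains possible at r6c7 ⇒ r6c7=6.
Step 17. [r4c8∈{8}] r4c8 is down to just 8 ⇒ r4c8=8.
Step 18. [r2c3∈{6}] r2c3's peers cover all but 6. So r2c3=6.
Step 19. [r6c8∈{1}] r6c8 is down to just 1. So r6c8=1.
Step 20. [r4c6∈{7}] r4c6 has the single candidate 7, so r4c6=7.
Step 21. [r9c8∈{4}] nothing but 4 survives at r9c8, so r9c8=4.
Step 22. [r7c4∈{9}] r7c4 has the single candidate 9, so r7c4=9.
Step 23. [r2c5∈{5}] nothing but 5 survives at r2c5, so r2c5=5.
Step 24. [r7c7∈{7}] r7c7 is down to just 7, so r7c7=7.
Step 25. [r3c8∈{9}] only 9 remains possible at r3c8, so r3c8=9.
Step 26. [r8c2∈{5}] r8c2 has the single candidate 5, so r8c2=5.
Step 27. [r7c3∈{8}] r7c3's peers cover all but 8, so r7c3=8.
Step 28. [r1c3∈{7}] only 7 remains possible at r1c3, so r1c3=7.
Step 29. [r5c7∈{5}] r5c7 is down to just 5 ⇒ r5c7=5.
Step 30. [r8c3∈{3}] r8c3's peers cover all but 3. So r8c3=3.
Step 31. [r9c5∈{8}] nothing but 8 survives at r9c5, so r9c5=8.
Step 32. [r6c2∈{9}] r6c2 is down to just 9. So r6c2=9.
Step 33. [r8c6∈{1}] only 1 remains possible at r8c6 ⇒ r8c6=1.
Step 34. [r4c4∈{2}] nothing but 2 survives at r4c4, so r4c4=2.
Step 35. [r1c6∈{9}] r1c6's peers cover all but 9, so r1c6=9.
Step 36. [r6c5∈{3}] r6c5 has the single candidate 3, so r6c5=3.
Step 37. [r7c1∈{1}] r7c1 is down to just 1, so r7c1=1.
Step 38. [r3c9∈{6}] only 6 remains possible at r3c9, so r3c9=6.
Step 39. [r7c2∈{4}] r7c2 is down to just 4 ⇒ r7c2=4.

Answer: 8 1 7 6 2 9 3 5 4 / 9 2 6 3 5 4 8 7 1 / 5 3 4 1 7 8 2 9 6 / 3 6 5 2 1 7 4 8 9 / 7 8 1 4 9 6 5 3 2 / 4 9 2 8 3 5 6 1 7 / 1 4 8 9 6 3 7 2 5 / 2 5 3 7 4 1 9 6 8 / 6 7 9 5 8 2 1 4 3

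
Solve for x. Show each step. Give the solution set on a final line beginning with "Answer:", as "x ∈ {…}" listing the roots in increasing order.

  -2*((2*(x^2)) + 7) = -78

Step 1. [-2*((2*(x^2)) + 7) = -78] -2 out front; divide by -2. So div: (2*(x^2)) + 7 = 39.
Step 2. [(2*(x^2)) + 7 = 39] 7 comes off first (subtract 7) ⇒ sub: 2*(x^2) = 32.
Step 3. [2*(x^2) = 32] 2 out front; divide by 2 ⇒ div: x^2 = 16.
Step 4. [x^2 = 16] √ both sides: 16 ≥ 0 gives two branches. So sqrt: x = 4 or -4.

Answer: x ∈ {-4, 4}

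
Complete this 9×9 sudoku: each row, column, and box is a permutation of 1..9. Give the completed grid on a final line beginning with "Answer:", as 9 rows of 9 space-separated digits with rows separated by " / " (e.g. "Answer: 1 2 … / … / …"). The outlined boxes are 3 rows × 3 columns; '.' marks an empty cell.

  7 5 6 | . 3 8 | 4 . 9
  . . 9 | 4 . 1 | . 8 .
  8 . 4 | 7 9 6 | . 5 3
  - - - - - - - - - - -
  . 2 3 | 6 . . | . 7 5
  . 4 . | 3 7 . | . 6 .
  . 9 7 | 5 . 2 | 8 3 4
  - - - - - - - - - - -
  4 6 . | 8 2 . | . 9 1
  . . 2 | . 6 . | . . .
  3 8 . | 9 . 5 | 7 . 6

Step 1. [r4c1∈{1}] r4c1 is down to just 1 ⇒ r4c1=1.
Step 2. [r3c7∈{1,2}] row 3 places 2 nowhere but r3c7, so r3c7=2.
Step 3. [r7c3∈{5}] r7c3 is down to just 5, so r7c3=5.
Step 4. [r8c2∈{1,7}] 7 has one home in col 2: r8c2. So r8c2=7.
Step 5. [r8c8∈{4}] nothing but 4 survives at r8c8, so r8c8=4.
Step 6. [r4c6∈{4,9}] 4 has one home in col 6: r4c6, so r4c6=4.
Step 7. [r8c6∈{3}] r8c6 is down to just 3. So r8c6=3.
Step 8. [r8c4∈{1}] nothing but 1 survives at r8c4. So r8c4=1.
Step 9. [r5c7∈{1,9}] row 5 places 1 nowhere but r5c7, so r5c7=1.
Step 10. [r9c8∈{2}] nothing but 2 survives at r9c8. So r9c8=2.
Step 11. [r7c7∈{3}] r7c7 has the single candidate 3 ⇒ r7c7=3.
Step 12. [r5c1∈{5}] only 5 remains possible at r5c1. So r5c1=5.
Step 13. [r6c5∈{1}] nothing but 1 survives at r6c5, so r6c5=1.
Step 14. [r5c9∈{2}] r5c9 is down to just 2. So r5c9=2.
Step 15. [r2c7∈{6}] r2c7 is down to just 6. So r2c7=6.
Step 16. [r8c7∈{5}] nothing but 5 survives at r8c7. So r8c7=5.
Step 17. [r2c5∈{5}] r2c5's peers cover all but 5. So r2c5=5.
Step 18. [r6c1∈{6}] r6c1 is down to just 6 ⇒ r6c1=6.
Step 19. [r8c1∈{9}] r8c1 is down to just 9. So r8c1=9.
Step 20. [r2c9∈{7}] r2c9 has the single candidate 7 ⇒ r2c9=7.
Step 21. [r4c7∈{9}] r4c7's peers cover all but 9, so r4c7=9.
Step 22. [r9c5∈{4}] nothing but 4 survives at r9c5, so r9c5=4.
Step 23. [r3c2∈{1}] r3c2's peers cover all but 1, so r3c2=1.
Step 24. [r7c6∈{7}] r7c6 is down to just 7 ⇒ r7c6=7.
Step 25. [r8c9∈{8}] only 8 remains possible at r8c9. So r8c9=8.
Step 26. [r5c6∈{9}] r5c6 has the single candidate 9, so r5c6=9.
Step 27. [r2c1∈{2}] only 2 remains possible at r2c1. So r2c1=2.
Step 28. [r1c4∈{2}] nothing but 2 survives at r1c4 ⇒ r1c4=2.
Step 29. [r9c3∈{1}] r9c3 is down to just 1. So r9c3=1.
Step 30. [r2c2∈{3}] r2c2 has the single candidate 3, so r2c2=3.
Step 31. [r5c3∈{8}] nothing but 8 survives at r5c3 ⇒ r5c3=8.
Step 32. [r4c5∈{8}] only 8 remains possible at r4c5, so r4c5=8.
Step 33. [r1c8∈{1}] r1c8 has the single candidate 1. So r1c8=1.

Answer: 7 5 6 2 3 8 4 1 9 / 2 3 9 4 5 1 6 8 7 / 8 1 4 7 9 6 2 5 3 / 1 2 3 6 8 4 9 7 5 / 5 4 8 3 7 9 1 6 2 / 6 9 7 5 1 2 8 3 4 / 4 6 5 8 2 7 3 9 1 / 9 7 2 1 6 3 5 4 8 / 3 8 1 9 4 5 7 2 6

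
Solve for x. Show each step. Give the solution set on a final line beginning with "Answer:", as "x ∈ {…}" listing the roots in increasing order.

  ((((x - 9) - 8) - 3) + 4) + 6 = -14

Step 1. [((((x - 9) - 8) - 3) + 4) + 6 = -14] the outer +6 inverts by subtracting 6. So sub: (((x - 9) - 8) - 3) + 4 = -20.
Step 2. [(((x - 9) - 8) - 3) + 4 = -20] the outer +4 inverts by subtracting 4. So sub: ((x - 9) - 8) - 3 = -24.
Step 3. [((x - 9) - 8) - 3 = -24] peel the -3: add 3 from each side, so sub: (x - 9) - 8 = -21.
Step 4. [(x - 9) - 8 = -21] add 8: x sits inside (… - 8), so sub: x - 9 = -13.
Step 5. [x - 9 = -13] 9 comes off first (add 9) ⇒ sub: x = -4.

Answer: x ∈ {-4}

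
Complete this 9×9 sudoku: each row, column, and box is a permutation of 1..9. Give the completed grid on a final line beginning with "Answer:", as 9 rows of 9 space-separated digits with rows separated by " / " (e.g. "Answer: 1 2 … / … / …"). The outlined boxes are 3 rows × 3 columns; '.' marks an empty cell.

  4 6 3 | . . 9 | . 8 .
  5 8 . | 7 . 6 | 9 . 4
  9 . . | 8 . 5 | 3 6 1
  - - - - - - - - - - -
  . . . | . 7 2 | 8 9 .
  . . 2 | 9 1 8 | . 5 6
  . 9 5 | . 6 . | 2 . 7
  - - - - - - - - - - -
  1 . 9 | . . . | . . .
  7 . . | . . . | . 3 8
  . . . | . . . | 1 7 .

Step 1. [r9c1∈{2,3,6,8}] across col 1, 2 lands solely at r9c1, so r9c1=2.
Step 2. [r1c5∈{2}] r1c5 has the single candidate 2, so r1c5=2.
Step 3. [r4c4∈{3,4,5}] row 4 places 5 nowhere but r4c4. So r4c4=5.
Step 4. [r5c7∈{4}] r5c7's peers cover all but 4, so r5c7=4.
Step 5. [r7c8∈{2,4}] across col 8, 4 lands solely at r7c8, so r7c8=4.
Step 6. [r8c4∈{1,2,4,6}] 2 has one home in row 8: r8c4, so r8c4=2.
Step 7. [r5c1∈{3}] nothing but 3 survives at r5c1 ⇒ r5c1=3.
Step 8. [r7c5∈{3,5,8}] 8 has one home in row 7: r7c5, so r7c5=8.
Step 9. [r1c9∈{5}] r1c9 is down to just 5, so r1c9=5.
Step 10. [r8c5∈{4,5,9}] 9 has one home in row 8: r8c5, so r8c5=9.
Step 11. [r9c5∈{3,4,5}] across col 5, 5 lands solely at r9c5, so r9c5=5.
Step 12. [r9c3∈{4,6,8}] r9c3 is the only open cell in row 9 admitting 8, so r9c3=8.
Step 13. [r8c3∈{4,6}] r8c3 is the only open cell in box 7 admitting 6, so r8c3=6.
Step 14. [r9c4∈{3,4,6}] across row 9, 6 lands solely at r9c4. So r9c4=6.
Step 15. [r7c4∈{3}] only 3 remains possible at r7c4, so r7c4=3.
Step 16. [r9c6∈{4}] nothing but 4 survives at r9c6, so r9c6=4.
Step 17. [r4c3∈{1,4}] in col 3, 4 fits only at r4c3. So r4c3=4.
Step 18. [r8c7∈{5}] r8c7 has the single candidate 5, so r8c7=5.
Step 19. [r5c2∈{7}] r5c2's peers cover all but 7, so r5c2=7.
Step 20. [r6c1∈{8}] nothing but 8 survives at r6c1. So r6c1=8.
Step 21. [r2c5∈{3}] only 3 remains possible at r2c5. So r2c5=3.
Step 22. [r1c7∈{7}] r1c7's peers cover all but 7 ⇒ r1c7=7.
Step 23. [r3c3∈{7}] only 7 remains possible at r3c3, so r3c3=7.
Step 24. [r8c2∈{4}] r8c2's peers cover all but 4 ⇒ r8c2=4.
Step 25. [r1c4∈{1}] r1c4 is down to just 1. So r1c4=1.
Step 26. [r6c6∈{3}] r6c6 has the single candidate 3. So r6c6=3.
Step 27. [r8c6∈{1}] r8c6 has the single candidate 1. So r8c6=1.
Step 28. [r3c5∈{4}] only 4 remains possible at r3c5 ⇒ r3c5=4.
Step 29. [r7c2∈{5}] only 5 remains possible at r7c2 ⇒ r7c2=5.
Step 30. [r2c8∈{2}] r2c8 has the single candidate 2, so r2c8=2.
Step 31. [r7c9∈{2}] r7c9 is down to just 2 ⇒ r7c9=2.
Step 32. [r6c4∈{4}] r6c4 has the single candidate 4. So r6c4=4.
Step 33. [r9c9∈{9}] r9c9 has the single candidate 9, so r9c9=9.
Step 34. [r7c6∈{7}] only 7 remains possible at r7c6. So r7c6=7.
Step 35. [r4c2∈{1}] nothing but 1 survives at r4c2, so r4c2=1.
Step 36. [r4c1∈{6}] r4c1 has the single candidate 6 ⇒ r4c1=6.
Step 37. [r6c8∈{1}] r6c8 has the single candidate 1, so r6c8=1.
Step 38. [r4c9∈{3}] r4c9 is down to just 3 ⇒ r4c9=3.
Step 39. [r9c2∈{3}] r9c2 has the single candidate 3. So r9c2=3.
Step 40. [r2c3∈{1}] only 1 remains possible at r2c3. So r2c3=1.
Step 41. [r3c2∈{2}] only 2 remains possible at r3c2, so r3c2=2.
Step 42. [r7c7∈{6}] nothing but 6 survives at r7c7. So r7c7=6.

Answer: 4 6 3 1 2 9 7 8 5 / 5 8 1 7 3 6 9 2 4 / 9 2 7 8 4 5 3 6 1 / 6 1 4 5 7 2 8 9 3 / 3 7 2 9 1 8 4 5 6 / 8 9 5 4 6 3 2 1 7 / 1 5 9 3 8 7 6 4 2 / 7 4 6 2 9 1 5 3 8 / 2 3 8 6 5 4 1 7 9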